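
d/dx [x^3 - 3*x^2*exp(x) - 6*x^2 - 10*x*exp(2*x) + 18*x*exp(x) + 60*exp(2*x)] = -3*x^2*exp(x) + 3*x^2 - 20*x*exp(2*x) + 12*x*exp(x) - 12*x + 110*exp(2*x) + 18*exp(x)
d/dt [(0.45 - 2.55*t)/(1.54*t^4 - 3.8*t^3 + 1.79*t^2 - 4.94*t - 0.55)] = (11.781*t^4 - 22.152*t^3 + 9.6945*t^2 - 1.611*t + 3.6255)/(2.3716*t^8 - 11.704*t^7 + 19.9532*t^6 - 28.8192*t^5 + 39.0541*t^4 - 13.5052*t^3 + 22.4346*t^2 + 5.434*t + 0.3025)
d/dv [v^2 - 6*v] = 2*v - 6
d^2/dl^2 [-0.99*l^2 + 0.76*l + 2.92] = -1.98000000000000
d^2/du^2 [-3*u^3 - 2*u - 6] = -18*u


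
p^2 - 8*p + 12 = (p - 6)*(p - 2)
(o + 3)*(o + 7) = o^2 + 10*o + 21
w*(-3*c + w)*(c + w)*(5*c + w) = -15*c^3*w - 13*c^2*w^2 + 3*c*w^3 + w^4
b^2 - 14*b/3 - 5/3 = (b - 5)*(b + 1/3)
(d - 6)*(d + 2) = d^2 - 4*d - 12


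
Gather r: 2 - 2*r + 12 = 14 - 2*r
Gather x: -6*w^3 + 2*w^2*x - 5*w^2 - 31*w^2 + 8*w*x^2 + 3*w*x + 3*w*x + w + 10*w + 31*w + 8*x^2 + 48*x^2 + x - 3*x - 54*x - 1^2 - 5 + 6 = -6*w^3 - 36*w^2 + 42*w + x^2*(8*w + 56) + x*(2*w^2 + 6*w - 56)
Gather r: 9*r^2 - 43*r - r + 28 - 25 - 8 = 9*r^2 - 44*r - 5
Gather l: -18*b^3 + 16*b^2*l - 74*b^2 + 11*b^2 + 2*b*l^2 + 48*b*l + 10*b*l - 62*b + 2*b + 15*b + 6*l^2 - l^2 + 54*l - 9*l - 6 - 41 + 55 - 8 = -18*b^3 - 63*b^2 - 45*b + l^2*(2*b + 5) + l*(16*b^2 + 58*b + 45)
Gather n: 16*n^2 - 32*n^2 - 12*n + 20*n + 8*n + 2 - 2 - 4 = -16*n^2 + 16*n - 4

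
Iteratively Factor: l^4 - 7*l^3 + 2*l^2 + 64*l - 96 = (l - 4)*(l^3 - 3*l^2 - 10*l + 24) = (l - 4)^2*(l^2 + l - 6) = (l - 4)^2*(l + 3)*(l - 2)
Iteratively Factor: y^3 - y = (y)*(y^2 - 1) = y*(y + 1)*(y - 1)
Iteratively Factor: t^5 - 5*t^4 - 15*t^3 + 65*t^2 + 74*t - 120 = (t - 5)*(t^4 - 15*t^2 - 10*t + 24) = (t - 5)*(t + 3)*(t^3 - 3*t^2 - 6*t + 8) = (t - 5)*(t - 4)*(t + 3)*(t^2 + t - 2) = (t - 5)*(t - 4)*(t - 1)*(t + 3)*(t + 2)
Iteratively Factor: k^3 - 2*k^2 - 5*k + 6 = (k - 3)*(k^2 + k - 2) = (k - 3)*(k + 2)*(k - 1)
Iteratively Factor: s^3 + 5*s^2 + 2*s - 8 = (s + 4)*(s^2 + s - 2) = (s + 2)*(s + 4)*(s - 1)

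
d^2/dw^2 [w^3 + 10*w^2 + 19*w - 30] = 6*w + 20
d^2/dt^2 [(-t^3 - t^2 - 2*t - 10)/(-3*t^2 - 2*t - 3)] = 2*(7*t^3 + 261*t^2 + 153*t - 53)/(27*t^6 + 54*t^5 + 117*t^4 + 116*t^3 + 117*t^2 + 54*t + 27)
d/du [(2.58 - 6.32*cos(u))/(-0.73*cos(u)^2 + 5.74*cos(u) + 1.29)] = (4.6136*cos(u)^2 - 3.7668*cos(u) + 22.962)*sin(u)/(0.5329*cos(u)^4 - 8.3804*cos(u)^3 + 31.0642*cos(u)^2 + 14.8092*cos(u) + 1.6641)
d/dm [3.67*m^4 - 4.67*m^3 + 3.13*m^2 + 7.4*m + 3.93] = 14.68*m^3 - 14.01*m^2 + 6.26*m + 7.4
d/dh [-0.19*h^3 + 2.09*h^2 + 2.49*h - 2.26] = -0.57*h^2 + 4.18*h + 2.49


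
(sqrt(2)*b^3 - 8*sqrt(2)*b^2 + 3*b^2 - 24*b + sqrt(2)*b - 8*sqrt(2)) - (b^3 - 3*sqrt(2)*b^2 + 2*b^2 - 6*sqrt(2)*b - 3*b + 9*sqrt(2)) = -b^3 + sqrt(2)*b^3 - 5*sqrt(2)*b^2 + b^2 - 21*b + 7*sqrt(2)*b - 17*sqrt(2)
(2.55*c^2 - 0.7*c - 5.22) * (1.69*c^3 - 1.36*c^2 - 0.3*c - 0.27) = 4.3095*c^5 - 4.651*c^4 - 8.6348*c^3 + 6.6207*c^2 + 1.755*c + 1.4094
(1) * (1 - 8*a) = 1 - 8*a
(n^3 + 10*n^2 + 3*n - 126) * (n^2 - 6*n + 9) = n^5 + 4*n^4 - 48*n^3 - 54*n^2 + 783*n - 1134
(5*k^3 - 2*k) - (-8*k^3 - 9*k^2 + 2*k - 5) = 13*k^3 + 9*k^2 - 4*k + 5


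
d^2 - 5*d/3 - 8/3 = (d - 8/3)*(d + 1)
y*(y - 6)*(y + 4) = y^3 - 2*y^2 - 24*y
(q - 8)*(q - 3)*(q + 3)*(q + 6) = q^4 - 2*q^3 - 57*q^2 + 18*q + 432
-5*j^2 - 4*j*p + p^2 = (-5*j + p)*(j + p)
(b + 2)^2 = b^2 + 4*b + 4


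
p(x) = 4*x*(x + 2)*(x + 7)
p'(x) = 4*x*(x + 2) + 4*x*(x + 7) + 4*(x + 2)*(x + 7)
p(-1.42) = -18.38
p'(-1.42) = -22.04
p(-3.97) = 94.79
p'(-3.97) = -40.71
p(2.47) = 418.23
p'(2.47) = 307.05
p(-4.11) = 100.25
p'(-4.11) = -37.21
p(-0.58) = -21.15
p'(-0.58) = 18.28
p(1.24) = 132.42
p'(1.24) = 163.73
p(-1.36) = -19.64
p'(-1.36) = -19.72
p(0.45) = 32.85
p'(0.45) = 90.83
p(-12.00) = -2400.00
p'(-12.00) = 920.00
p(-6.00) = 96.00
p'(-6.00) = 56.00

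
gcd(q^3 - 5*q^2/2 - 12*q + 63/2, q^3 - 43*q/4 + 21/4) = q^2 + q/2 - 21/2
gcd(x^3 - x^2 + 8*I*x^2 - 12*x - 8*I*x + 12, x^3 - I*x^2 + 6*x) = x + 2*I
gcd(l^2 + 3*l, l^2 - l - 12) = l + 3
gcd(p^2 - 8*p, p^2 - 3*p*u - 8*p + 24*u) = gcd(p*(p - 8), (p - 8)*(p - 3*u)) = p - 8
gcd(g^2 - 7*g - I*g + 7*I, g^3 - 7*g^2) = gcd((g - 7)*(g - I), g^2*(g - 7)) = g - 7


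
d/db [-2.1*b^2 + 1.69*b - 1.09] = 1.69 - 4.2*b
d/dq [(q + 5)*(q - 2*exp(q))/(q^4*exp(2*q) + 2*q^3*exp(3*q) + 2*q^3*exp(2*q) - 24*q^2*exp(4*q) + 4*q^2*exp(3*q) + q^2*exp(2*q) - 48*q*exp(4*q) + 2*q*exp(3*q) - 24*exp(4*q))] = (-2*(q + 5)*(q - 2*exp(q))*(q^4 + 3*q^3*exp(q) + 4*q^3 - 48*q^2*exp(2*q) + 9*q^2*exp(q) + 4*q^2 - 120*q*exp(2*q) + 7*q*exp(q) + q - 72*exp(2*q) + exp(q)) + (q - (q + 5)*(2*exp(q) - 1) - 2*exp(q))*(q^4 + 2*q^3*exp(q) + 2*q^3 - 24*q^2*exp(2*q) + 4*q^2*exp(q) + q^2 - 48*q*exp(2*q) + 2*q*exp(q) - 24*exp(2*q)))*exp(-2*q)/(q^4 + 2*q^3*exp(q) + 2*q^3 - 24*q^2*exp(2*q) + 4*q^2*exp(q) + q^2 - 48*q*exp(2*q) + 2*q*exp(q) - 24*exp(2*q))^2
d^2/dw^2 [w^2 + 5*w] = 2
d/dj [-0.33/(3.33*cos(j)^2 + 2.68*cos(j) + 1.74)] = -(2.1978*cos(j) + 0.8844)*sin(j)/(3.33*cos(j)^2 + 2.68*cos(j) + 1.74)^2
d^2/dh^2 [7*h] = 0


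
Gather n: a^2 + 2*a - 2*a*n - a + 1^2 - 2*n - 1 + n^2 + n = a^2 + a + n^2 + n*(-2*a - 1)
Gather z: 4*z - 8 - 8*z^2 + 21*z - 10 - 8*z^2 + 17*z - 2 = -16*z^2 + 42*z - 20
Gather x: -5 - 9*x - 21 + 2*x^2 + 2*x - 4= 2*x^2 - 7*x - 30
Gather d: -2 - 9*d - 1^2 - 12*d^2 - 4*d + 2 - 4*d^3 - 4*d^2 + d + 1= -4*d^3 - 16*d^2 - 12*d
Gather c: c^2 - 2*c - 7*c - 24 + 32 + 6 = c^2 - 9*c + 14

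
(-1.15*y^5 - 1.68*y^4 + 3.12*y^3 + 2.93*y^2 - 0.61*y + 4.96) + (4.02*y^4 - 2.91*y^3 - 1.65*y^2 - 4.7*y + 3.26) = -1.15*y^5 + 2.34*y^4 + 0.21*y^3 + 1.28*y^2 - 5.31*y + 8.22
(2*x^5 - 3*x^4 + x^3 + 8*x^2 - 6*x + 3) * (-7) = -14*x^5 + 21*x^4 - 7*x^3 - 56*x^2 + 42*x - 21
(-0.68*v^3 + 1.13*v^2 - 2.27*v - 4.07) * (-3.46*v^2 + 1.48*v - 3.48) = 2.3528*v^5 - 4.9162*v^4 + 11.893*v^3 + 6.7902*v^2 + 1.876*v + 14.1636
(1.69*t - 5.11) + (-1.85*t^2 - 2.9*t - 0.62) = -1.85*t^2 - 1.21*t - 5.73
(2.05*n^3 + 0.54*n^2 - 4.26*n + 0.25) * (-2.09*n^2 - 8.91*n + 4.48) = -4.2845*n^5 - 19.3941*n^4 + 13.276*n^3 + 39.8533*n^2 - 21.3123*n + 1.12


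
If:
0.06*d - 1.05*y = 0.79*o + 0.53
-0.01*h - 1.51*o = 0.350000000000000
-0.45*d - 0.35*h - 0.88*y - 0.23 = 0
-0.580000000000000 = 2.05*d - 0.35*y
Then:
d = -0.34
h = 0.65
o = -0.24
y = -0.35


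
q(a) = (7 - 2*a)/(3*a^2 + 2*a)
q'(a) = (7 - 2*a)*(-6*a - 2)/(3*a^2 + 2*a)^2 - 2/(3*a^2 + 2*a)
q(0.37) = 5.44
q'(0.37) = -21.69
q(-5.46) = 0.23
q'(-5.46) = 0.06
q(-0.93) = 12.06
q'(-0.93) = 56.04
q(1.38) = 0.50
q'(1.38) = -0.84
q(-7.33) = 0.15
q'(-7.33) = 0.03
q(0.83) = 1.43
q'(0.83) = -3.22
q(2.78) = 0.05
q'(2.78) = -0.10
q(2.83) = 0.05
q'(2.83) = -0.10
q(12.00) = -0.04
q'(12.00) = 0.00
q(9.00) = -0.04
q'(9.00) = 0.00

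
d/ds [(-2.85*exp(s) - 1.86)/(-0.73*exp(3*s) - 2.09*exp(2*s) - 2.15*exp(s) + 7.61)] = (-(2.85*exp(s) + 1.86)*(2.19*exp(2*s) + 4.18*exp(s) + 2.15) + 2.0805*exp(3*s) + 5.9565*exp(2*s) + 6.1275*exp(s) - 21.6885)*exp(s)/(0.73*exp(3*s) + 2.09*exp(2*s) + 2.15*exp(s) - 7.61)^2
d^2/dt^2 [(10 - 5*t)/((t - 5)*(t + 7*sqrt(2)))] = 10*((2 - t)*(t - 5)^2 + (2 - t)*(t - 5)*(t + 7*sqrt(2)) + (2 - t)*(t + 7*sqrt(2))^2 + (t - 5)^2*(t + 7*sqrt(2)) + (t - 5)*(t + 7*sqrt(2))^2)/((t - 5)^3*(t + 7*sqrt(2))^3)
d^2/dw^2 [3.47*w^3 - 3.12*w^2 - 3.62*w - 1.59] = 20.82*w - 6.24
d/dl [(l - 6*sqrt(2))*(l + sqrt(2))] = 2*l - 5*sqrt(2)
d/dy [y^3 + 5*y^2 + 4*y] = 3*y^2 + 10*y + 4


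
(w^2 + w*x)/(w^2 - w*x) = (w + x)/(w - x)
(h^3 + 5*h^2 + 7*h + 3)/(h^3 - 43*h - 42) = (h^2 + 4*h + 3)/(h^2 - h - 42)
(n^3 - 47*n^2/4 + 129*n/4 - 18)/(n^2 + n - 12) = (n^2 - 35*n/4 + 6)/(n + 4)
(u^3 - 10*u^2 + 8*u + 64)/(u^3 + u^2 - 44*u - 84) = (u^2 - 12*u + 32)/(u^2 - u - 42)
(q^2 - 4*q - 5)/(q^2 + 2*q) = (q^2 - 4*q - 5)/(q*(q + 2))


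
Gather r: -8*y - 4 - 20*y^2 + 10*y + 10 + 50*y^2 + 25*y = 30*y^2 + 27*y + 6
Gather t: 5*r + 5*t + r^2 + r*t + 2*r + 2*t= r^2 + 7*r + t*(r + 7)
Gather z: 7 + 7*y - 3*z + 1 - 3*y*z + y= 8*y + z*(-3*y - 3) + 8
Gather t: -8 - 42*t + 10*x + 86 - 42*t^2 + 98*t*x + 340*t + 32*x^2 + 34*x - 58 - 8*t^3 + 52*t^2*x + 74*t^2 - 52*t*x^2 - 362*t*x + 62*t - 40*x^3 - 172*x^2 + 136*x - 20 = -8*t^3 + t^2*(52*x + 32) + t*(-52*x^2 - 264*x + 360) - 40*x^3 - 140*x^2 + 180*x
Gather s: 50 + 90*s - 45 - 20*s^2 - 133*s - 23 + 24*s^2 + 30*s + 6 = 4*s^2 - 13*s - 12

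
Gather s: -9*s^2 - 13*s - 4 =-9*s^2 - 13*s - 4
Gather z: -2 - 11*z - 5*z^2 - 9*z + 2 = -5*z^2 - 20*z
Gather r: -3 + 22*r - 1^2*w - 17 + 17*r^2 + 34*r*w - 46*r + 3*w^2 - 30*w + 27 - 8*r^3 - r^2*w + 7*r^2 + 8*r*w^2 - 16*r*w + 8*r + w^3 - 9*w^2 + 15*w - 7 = -8*r^3 + r^2*(24 - w) + r*(8*w^2 + 18*w - 16) + w^3 - 6*w^2 - 16*w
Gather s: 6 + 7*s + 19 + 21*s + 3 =28*s + 28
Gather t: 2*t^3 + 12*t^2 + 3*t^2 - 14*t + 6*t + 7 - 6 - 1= 2*t^3 + 15*t^2 - 8*t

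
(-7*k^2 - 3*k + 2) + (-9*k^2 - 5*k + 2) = -16*k^2 - 8*k + 4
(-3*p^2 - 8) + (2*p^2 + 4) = -p^2 - 4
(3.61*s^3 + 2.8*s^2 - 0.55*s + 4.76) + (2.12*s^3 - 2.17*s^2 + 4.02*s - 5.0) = 5.73*s^3 + 0.63*s^2 + 3.47*s - 0.24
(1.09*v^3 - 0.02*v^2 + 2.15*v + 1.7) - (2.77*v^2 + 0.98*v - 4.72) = 1.09*v^3 - 2.79*v^2 + 1.17*v + 6.42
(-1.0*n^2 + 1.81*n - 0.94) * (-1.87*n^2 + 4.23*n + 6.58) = 1.87*n^4 - 7.6147*n^3 + 2.8341*n^2 + 7.9336*n - 6.1852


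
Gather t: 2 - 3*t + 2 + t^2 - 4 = t^2 - 3*t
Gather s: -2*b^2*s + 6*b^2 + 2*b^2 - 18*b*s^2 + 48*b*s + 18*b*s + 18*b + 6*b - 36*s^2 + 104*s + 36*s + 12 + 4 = 8*b^2 + 24*b + s^2*(-18*b - 36) + s*(-2*b^2 + 66*b + 140) + 16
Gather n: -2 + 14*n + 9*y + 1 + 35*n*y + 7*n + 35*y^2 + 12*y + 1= n*(35*y + 21) + 35*y^2 + 21*y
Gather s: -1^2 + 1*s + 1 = s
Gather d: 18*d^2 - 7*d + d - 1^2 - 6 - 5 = 18*d^2 - 6*d - 12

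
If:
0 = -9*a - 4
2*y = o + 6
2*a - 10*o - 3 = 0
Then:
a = -4/9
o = -7/18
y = 101/36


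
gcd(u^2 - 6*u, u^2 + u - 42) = u - 6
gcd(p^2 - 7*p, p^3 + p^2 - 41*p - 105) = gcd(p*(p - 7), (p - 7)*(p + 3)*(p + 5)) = p - 7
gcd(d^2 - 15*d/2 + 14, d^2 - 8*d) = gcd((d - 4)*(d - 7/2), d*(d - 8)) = 1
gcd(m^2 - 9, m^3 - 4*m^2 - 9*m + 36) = m^2 - 9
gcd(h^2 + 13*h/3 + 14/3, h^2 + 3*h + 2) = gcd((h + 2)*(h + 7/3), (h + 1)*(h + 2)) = h + 2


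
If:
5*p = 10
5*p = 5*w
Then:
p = 2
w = 2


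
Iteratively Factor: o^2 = (o)*(o)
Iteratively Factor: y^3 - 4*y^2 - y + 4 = (y - 4)*(y^2 - 1) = (y - 4)*(y + 1)*(y - 1)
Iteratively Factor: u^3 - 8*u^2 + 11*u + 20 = (u - 4)*(u^2 - 4*u - 5) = (u - 4)*(u + 1)*(u - 5)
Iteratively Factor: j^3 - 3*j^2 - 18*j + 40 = (j + 4)*(j^2 - 7*j + 10) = (j - 2)*(j + 4)*(j - 5)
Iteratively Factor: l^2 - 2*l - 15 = (l - 5)*(l + 3)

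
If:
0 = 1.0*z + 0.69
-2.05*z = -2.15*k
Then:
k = -0.66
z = -0.69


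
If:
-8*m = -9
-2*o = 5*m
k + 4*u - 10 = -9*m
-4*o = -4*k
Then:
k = -45/16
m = 9/8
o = -45/16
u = 43/64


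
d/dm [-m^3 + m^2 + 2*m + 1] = -3*m^2 + 2*m + 2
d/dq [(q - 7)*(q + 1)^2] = (q + 1)*(3*q - 13)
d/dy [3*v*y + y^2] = 3*v + 2*y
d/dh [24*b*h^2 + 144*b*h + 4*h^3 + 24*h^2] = 48*b*h + 144*b + 12*h^2 + 48*h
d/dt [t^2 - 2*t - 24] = 2*t - 2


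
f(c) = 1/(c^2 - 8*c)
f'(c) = (8 - 2*c)/(c^2 - 8*c)^2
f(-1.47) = 0.07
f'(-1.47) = 0.06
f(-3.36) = 0.03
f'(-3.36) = 0.01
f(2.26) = -0.08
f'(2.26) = 0.02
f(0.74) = -0.19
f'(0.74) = 0.23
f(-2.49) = 0.04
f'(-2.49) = 0.02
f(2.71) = -0.07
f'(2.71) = 0.01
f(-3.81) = 0.02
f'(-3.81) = 0.01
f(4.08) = -0.06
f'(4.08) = -0.00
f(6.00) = -0.08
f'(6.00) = -0.03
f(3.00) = -0.07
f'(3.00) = 0.01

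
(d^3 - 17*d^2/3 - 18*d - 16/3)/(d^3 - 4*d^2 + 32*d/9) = 3*(3*d^3 - 17*d^2 - 54*d - 16)/(d*(9*d^2 - 36*d + 32))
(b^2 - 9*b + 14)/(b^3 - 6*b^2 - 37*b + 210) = (b - 2)/(b^2 + b - 30)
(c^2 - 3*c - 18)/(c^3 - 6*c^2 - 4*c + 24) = (c + 3)/(c^2 - 4)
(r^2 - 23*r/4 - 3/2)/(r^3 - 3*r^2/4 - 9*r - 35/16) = 4*(r - 6)/(4*r^2 - 4*r - 35)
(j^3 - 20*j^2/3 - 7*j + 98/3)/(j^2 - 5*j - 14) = (3*j^2 + j - 14)/(3*(j + 2))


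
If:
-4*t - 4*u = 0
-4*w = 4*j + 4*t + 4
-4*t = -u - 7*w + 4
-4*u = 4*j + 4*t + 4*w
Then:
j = 1/7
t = -1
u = 1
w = -1/7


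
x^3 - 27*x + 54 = (x - 3)^2*(x + 6)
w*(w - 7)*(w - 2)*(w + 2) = w^4 - 7*w^3 - 4*w^2 + 28*w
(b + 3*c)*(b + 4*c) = b^2 + 7*b*c + 12*c^2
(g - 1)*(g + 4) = g^2 + 3*g - 4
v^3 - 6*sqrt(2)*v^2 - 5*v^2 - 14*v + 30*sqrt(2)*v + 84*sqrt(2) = (v - 7)*(v + 2)*(v - 6*sqrt(2))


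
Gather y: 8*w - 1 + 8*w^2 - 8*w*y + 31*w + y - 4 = 8*w^2 + 39*w + y*(1 - 8*w) - 5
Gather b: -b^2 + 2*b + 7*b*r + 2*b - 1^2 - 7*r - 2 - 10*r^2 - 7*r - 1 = -b^2 + b*(7*r + 4) - 10*r^2 - 14*r - 4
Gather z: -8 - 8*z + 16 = 8 - 8*z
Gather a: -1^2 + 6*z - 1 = 6*z - 2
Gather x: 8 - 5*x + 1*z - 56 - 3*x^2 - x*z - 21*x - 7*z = -3*x^2 + x*(-z - 26) - 6*z - 48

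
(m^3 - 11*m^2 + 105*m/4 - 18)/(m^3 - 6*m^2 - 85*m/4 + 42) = (2*m - 3)/(2*m + 7)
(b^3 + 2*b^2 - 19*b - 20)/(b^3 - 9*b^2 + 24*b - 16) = (b^2 + 6*b + 5)/(b^2 - 5*b + 4)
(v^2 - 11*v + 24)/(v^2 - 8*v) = (v - 3)/v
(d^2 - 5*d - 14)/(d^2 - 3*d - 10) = (d - 7)/(d - 5)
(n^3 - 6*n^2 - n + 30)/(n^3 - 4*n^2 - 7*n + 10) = (n - 3)/(n - 1)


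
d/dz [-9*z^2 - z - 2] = -18*z - 1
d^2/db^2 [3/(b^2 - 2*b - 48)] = 6*(b^2 - 2*b - 4*(b - 1)^2 - 48)/(-b^2 + 2*b + 48)^3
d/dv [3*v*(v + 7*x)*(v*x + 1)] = 9*v^2*x + 42*v*x^2 + 6*v + 21*x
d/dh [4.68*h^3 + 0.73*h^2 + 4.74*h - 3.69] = 14.04*h^2 + 1.46*h + 4.74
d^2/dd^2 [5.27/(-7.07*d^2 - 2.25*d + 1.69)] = (526.840846*d^2 + 167.66505*d - 5.27*(14.14*d + 2.25)*(28.28*d + 4.5) - 125.935082)/(7.07*d^2 + 2.25*d - 1.69)^3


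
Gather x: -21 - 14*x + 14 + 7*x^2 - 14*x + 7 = 7*x^2 - 28*x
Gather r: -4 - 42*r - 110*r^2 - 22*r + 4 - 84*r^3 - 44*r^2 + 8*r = -84*r^3 - 154*r^2 - 56*r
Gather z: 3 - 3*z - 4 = -3*z - 1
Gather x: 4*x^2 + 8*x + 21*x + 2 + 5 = 4*x^2 + 29*x + 7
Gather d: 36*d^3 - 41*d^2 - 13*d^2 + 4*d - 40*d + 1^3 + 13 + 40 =36*d^3 - 54*d^2 - 36*d + 54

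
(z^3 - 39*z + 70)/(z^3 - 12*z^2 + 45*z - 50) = (z + 7)/(z - 5)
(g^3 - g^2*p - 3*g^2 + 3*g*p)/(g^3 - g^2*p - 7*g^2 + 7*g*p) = (g - 3)/(g - 7)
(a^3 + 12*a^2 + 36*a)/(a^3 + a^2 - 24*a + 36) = a*(a + 6)/(a^2 - 5*a + 6)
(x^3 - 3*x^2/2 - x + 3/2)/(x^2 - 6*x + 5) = (2*x^2 - x - 3)/(2*(x - 5))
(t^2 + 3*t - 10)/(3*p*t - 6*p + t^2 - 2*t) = (t + 5)/(3*p + t)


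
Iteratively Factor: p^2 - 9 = (p + 3)*(p - 3)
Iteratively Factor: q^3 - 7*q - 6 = (q - 3)*(q^2 + 3*q + 2) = (q - 3)*(q + 2)*(q + 1)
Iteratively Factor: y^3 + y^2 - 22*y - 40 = (y + 2)*(y^2 - y - 20) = (y - 5)*(y + 2)*(y + 4)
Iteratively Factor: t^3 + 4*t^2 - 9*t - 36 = (t - 3)*(t^2 + 7*t + 12) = (t - 3)*(t + 3)*(t + 4)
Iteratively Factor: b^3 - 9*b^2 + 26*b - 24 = (b - 3)*(b^2 - 6*b + 8) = (b - 4)*(b - 3)*(b - 2)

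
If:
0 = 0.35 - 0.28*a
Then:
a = 1.25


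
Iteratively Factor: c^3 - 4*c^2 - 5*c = (c - 5)*(c^2 + c) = c*(c - 5)*(c + 1)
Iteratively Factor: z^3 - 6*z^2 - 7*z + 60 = (z - 5)*(z^2 - z - 12) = (z - 5)*(z + 3)*(z - 4)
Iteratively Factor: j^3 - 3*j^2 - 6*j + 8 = (j - 1)*(j^2 - 2*j - 8) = (j - 4)*(j - 1)*(j + 2)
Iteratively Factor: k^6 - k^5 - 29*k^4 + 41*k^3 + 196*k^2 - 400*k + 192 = (k - 1)*(k^5 - 29*k^3 + 12*k^2 + 208*k - 192) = (k - 3)*(k - 1)*(k^4 + 3*k^3 - 20*k^2 - 48*k + 64) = (k - 3)*(k - 1)*(k + 4)*(k^3 - k^2 - 16*k + 16) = (k - 3)*(k - 1)*(k + 4)^2*(k^2 - 5*k + 4) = (k - 4)*(k - 3)*(k - 1)*(k + 4)^2*(k - 1)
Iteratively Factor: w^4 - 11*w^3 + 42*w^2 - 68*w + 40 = (w - 2)*(w^3 - 9*w^2 + 24*w - 20) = (w - 2)^2*(w^2 - 7*w + 10) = (w - 5)*(w - 2)^2*(w - 2)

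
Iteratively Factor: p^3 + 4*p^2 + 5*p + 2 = (p + 1)*(p^2 + 3*p + 2) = (p + 1)^2*(p + 2)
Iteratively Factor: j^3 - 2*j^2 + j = (j)*(j^2 - 2*j + 1) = j*(j - 1)*(j - 1)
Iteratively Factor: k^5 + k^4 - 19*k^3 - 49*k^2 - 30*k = (k + 2)*(k^4 - k^3 - 17*k^2 - 15*k) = k*(k + 2)*(k^3 - k^2 - 17*k - 15) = k*(k + 2)*(k + 3)*(k^2 - 4*k - 5) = k*(k - 5)*(k + 2)*(k + 3)*(k + 1)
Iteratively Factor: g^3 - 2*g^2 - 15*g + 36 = (g + 4)*(g^2 - 6*g + 9) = (g - 3)*(g + 4)*(g - 3)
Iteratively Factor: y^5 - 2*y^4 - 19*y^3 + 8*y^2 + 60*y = (y - 5)*(y^4 + 3*y^3 - 4*y^2 - 12*y) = y*(y - 5)*(y^3 + 3*y^2 - 4*y - 12) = y*(y - 5)*(y - 2)*(y^2 + 5*y + 6) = y*(y - 5)*(y - 2)*(y + 3)*(y + 2)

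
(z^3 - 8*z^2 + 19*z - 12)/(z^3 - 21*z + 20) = (z - 3)/(z + 5)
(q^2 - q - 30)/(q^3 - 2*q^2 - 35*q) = (q - 6)/(q*(q - 7))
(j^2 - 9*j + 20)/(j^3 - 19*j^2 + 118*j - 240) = (j - 4)/(j^2 - 14*j + 48)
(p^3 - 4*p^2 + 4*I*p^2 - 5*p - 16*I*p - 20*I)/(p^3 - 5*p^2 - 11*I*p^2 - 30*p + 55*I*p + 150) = (p^2 + p*(1 + 4*I) + 4*I)/(p^2 - 11*I*p - 30)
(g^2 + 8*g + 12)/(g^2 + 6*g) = (g + 2)/g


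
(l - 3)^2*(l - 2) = l^3 - 8*l^2 + 21*l - 18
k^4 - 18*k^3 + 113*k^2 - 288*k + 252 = (k - 7)*(k - 6)*(k - 3)*(k - 2)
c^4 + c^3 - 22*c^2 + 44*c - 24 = (c - 2)^2*(c - 1)*(c + 6)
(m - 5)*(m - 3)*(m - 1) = m^3 - 9*m^2 + 23*m - 15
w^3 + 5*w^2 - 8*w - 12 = (w - 2)*(w + 1)*(w + 6)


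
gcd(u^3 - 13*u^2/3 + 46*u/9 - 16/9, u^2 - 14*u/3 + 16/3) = u - 8/3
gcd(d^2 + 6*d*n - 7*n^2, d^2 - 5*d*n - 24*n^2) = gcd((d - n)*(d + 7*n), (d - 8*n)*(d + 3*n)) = 1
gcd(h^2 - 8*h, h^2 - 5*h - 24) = h - 8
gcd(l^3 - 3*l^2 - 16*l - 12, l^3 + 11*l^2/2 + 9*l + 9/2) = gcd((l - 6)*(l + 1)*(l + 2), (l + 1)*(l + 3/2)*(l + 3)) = l + 1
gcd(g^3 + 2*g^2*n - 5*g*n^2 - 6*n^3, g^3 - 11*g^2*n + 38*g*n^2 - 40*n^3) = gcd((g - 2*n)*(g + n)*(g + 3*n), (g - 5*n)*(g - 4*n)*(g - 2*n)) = g - 2*n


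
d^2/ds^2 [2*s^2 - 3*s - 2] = 4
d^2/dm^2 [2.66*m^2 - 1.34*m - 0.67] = 5.32000000000000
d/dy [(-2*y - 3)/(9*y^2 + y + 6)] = (-18*y^2 - 2*y + (2*y + 3)*(18*y + 1) - 12)/(9*y^2 + y + 6)^2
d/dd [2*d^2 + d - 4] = 4*d + 1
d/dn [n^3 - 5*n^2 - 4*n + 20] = 3*n^2 - 10*n - 4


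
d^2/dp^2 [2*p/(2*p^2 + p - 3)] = 4*(p*(4*p + 1)^2 - (6*p + 1)*(2*p^2 + p - 3))/(2*p^2 + p - 3)^3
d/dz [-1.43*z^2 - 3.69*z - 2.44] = -2.86*z - 3.69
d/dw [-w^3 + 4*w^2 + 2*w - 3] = -3*w^2 + 8*w + 2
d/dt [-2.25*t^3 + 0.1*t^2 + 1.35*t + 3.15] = -6.75*t^2 + 0.2*t + 1.35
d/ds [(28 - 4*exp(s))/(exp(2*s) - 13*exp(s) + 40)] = 4*((exp(s) - 7)*(2*exp(s) - 13) - exp(2*s) + 13*exp(s) - 40)*exp(s)/(exp(2*s) - 13*exp(s) + 40)^2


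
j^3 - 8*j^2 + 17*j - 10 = (j - 5)*(j - 2)*(j - 1)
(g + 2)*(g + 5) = g^2 + 7*g + 10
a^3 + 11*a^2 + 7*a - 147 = (a - 3)*(a + 7)^2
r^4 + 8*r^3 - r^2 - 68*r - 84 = (r - 3)*(r + 2)^2*(r + 7)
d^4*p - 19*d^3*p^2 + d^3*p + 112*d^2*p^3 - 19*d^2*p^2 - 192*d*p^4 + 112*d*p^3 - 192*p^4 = (d - 8*p)^2*(d - 3*p)*(d*p + p)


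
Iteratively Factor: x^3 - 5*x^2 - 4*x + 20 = (x - 5)*(x^2 - 4) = (x - 5)*(x + 2)*(x - 2)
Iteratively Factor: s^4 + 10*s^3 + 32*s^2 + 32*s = (s + 2)*(s^3 + 8*s^2 + 16*s) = s*(s + 2)*(s^2 + 8*s + 16) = s*(s + 2)*(s + 4)*(s + 4)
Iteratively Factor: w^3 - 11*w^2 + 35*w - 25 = (w - 5)*(w^2 - 6*w + 5) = (w - 5)^2*(w - 1)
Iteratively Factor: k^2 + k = (k + 1)*(k)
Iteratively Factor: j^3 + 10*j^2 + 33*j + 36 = (j + 3)*(j^2 + 7*j + 12) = (j + 3)^2*(j + 4)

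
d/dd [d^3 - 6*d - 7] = 3*d^2 - 6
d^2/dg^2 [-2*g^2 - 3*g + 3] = -4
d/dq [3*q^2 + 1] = 6*q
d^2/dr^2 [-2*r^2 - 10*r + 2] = -4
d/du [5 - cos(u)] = sin(u)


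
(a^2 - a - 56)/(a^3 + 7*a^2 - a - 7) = (a - 8)/(a^2 - 1)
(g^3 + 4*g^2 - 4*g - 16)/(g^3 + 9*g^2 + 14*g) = (g^2 + 2*g - 8)/(g*(g + 7))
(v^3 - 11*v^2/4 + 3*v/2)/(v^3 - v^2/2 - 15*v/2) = (-4*v^2 + 11*v - 6)/(2*(-2*v^2 + v + 15))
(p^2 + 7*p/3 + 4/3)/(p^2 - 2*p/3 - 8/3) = (p + 1)/(p - 2)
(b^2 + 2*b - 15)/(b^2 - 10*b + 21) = (b + 5)/(b - 7)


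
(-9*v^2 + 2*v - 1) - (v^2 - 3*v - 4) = -10*v^2 + 5*v + 3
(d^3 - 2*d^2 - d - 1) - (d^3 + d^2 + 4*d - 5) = -3*d^2 - 5*d + 4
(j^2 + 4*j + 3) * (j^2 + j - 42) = j^4 + 5*j^3 - 35*j^2 - 165*j - 126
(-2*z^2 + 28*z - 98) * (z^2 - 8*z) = -2*z^4 + 44*z^3 - 322*z^2 + 784*z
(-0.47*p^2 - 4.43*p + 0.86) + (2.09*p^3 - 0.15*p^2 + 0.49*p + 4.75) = 2.09*p^3 - 0.62*p^2 - 3.94*p + 5.61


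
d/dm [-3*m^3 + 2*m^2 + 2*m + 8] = -9*m^2 + 4*m + 2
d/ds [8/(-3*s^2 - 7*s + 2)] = 8*(6*s + 7)/(3*s^2 + 7*s - 2)^2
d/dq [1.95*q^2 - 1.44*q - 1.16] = 3.9*q - 1.44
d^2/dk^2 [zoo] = 0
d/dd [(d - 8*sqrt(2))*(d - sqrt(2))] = 2*d - 9*sqrt(2)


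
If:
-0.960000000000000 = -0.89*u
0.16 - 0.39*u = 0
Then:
No Solution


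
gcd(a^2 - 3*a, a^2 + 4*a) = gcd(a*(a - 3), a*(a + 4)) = a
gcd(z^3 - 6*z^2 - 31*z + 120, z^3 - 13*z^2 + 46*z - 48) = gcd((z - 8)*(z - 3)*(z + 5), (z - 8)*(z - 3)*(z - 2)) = z^2 - 11*z + 24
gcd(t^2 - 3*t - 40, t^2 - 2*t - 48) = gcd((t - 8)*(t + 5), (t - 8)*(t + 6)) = t - 8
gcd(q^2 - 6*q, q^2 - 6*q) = q^2 - 6*q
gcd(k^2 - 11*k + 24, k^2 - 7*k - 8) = k - 8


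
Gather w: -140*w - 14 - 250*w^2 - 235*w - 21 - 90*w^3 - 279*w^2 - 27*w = -90*w^3 - 529*w^2 - 402*w - 35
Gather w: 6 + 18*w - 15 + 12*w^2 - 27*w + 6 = 12*w^2 - 9*w - 3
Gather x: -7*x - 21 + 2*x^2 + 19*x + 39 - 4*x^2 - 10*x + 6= -2*x^2 + 2*x + 24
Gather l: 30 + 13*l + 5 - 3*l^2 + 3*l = -3*l^2 + 16*l + 35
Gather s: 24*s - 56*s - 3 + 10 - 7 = -32*s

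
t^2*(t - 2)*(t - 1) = t^4 - 3*t^3 + 2*t^2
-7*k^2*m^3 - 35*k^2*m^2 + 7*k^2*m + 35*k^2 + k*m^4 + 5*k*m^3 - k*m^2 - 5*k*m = (-7*k + m)*(m - 1)*(m + 5)*(k*m + k)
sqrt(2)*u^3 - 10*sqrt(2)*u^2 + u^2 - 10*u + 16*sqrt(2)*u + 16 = (u - 8)*(u - 2)*(sqrt(2)*u + 1)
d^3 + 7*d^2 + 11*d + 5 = (d + 1)^2*(d + 5)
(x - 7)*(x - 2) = x^2 - 9*x + 14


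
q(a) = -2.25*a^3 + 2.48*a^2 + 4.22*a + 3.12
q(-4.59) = 253.58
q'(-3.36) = -88.65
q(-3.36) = 102.29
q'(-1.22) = -11.88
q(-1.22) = 5.75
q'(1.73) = -7.40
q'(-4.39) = -147.64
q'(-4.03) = -125.39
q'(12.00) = -908.26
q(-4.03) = 173.66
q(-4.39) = 222.75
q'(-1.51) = -18.66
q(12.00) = -3477.12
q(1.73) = 6.19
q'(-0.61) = -1.32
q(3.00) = -22.65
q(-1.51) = 10.15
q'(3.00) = -41.65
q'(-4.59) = -160.76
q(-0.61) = 1.98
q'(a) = -6.75*a^2 + 4.96*a + 4.22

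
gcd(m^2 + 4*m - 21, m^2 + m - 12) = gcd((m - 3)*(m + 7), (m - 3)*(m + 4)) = m - 3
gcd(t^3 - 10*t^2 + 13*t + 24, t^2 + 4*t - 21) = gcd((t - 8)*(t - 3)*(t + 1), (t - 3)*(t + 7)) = t - 3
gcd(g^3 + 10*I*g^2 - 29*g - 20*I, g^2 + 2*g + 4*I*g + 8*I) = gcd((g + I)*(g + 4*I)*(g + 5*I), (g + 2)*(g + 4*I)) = g + 4*I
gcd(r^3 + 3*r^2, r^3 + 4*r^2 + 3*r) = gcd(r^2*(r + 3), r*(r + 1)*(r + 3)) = r^2 + 3*r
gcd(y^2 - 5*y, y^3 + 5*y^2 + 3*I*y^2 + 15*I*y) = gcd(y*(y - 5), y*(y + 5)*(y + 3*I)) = y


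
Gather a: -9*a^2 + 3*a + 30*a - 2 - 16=-9*a^2 + 33*a - 18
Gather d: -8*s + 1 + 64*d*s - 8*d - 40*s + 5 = d*(64*s - 8) - 48*s + 6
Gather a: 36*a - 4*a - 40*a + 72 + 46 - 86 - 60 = -8*a - 28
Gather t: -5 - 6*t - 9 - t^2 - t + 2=-t^2 - 7*t - 12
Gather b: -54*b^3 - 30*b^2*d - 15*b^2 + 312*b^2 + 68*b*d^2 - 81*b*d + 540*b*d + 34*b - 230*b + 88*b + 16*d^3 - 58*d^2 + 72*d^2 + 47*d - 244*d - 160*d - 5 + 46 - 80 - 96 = -54*b^3 + b^2*(297 - 30*d) + b*(68*d^2 + 459*d - 108) + 16*d^3 + 14*d^2 - 357*d - 135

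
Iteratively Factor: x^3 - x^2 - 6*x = (x + 2)*(x^2 - 3*x) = x*(x + 2)*(x - 3)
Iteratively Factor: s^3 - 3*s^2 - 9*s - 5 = (s + 1)*(s^2 - 4*s - 5) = (s - 5)*(s + 1)*(s + 1)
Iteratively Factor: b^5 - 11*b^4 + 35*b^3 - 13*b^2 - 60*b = (b + 1)*(b^4 - 12*b^3 + 47*b^2 - 60*b) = (b - 4)*(b + 1)*(b^3 - 8*b^2 + 15*b) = (b - 4)*(b - 3)*(b + 1)*(b^2 - 5*b) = (b - 5)*(b - 4)*(b - 3)*(b + 1)*(b)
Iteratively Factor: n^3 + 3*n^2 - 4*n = (n - 1)*(n^2 + 4*n) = (n - 1)*(n + 4)*(n)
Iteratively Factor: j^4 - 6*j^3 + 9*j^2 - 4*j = (j)*(j^3 - 6*j^2 + 9*j - 4) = j*(j - 1)*(j^2 - 5*j + 4) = j*(j - 1)^2*(j - 4)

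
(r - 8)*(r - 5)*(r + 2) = r^3 - 11*r^2 + 14*r + 80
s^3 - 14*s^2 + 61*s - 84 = (s - 7)*(s - 4)*(s - 3)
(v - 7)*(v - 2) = v^2 - 9*v + 14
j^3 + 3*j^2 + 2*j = j*(j + 1)*(j + 2)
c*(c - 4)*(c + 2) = c^3 - 2*c^2 - 8*c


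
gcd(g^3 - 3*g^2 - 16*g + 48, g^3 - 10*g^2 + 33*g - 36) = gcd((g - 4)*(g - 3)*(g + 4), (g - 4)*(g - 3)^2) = g^2 - 7*g + 12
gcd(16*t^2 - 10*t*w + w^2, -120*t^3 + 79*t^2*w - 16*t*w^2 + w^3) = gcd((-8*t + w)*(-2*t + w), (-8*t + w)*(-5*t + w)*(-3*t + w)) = 8*t - w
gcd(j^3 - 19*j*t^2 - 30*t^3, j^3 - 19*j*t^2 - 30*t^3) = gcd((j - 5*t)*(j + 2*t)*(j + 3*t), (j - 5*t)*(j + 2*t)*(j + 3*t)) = -j^3 + 19*j*t^2 + 30*t^3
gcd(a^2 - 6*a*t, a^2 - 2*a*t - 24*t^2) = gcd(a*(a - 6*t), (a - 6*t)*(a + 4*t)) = -a + 6*t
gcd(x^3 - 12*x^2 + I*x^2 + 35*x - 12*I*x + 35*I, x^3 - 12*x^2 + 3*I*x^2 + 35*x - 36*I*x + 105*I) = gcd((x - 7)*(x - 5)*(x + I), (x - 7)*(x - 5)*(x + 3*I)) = x^2 - 12*x + 35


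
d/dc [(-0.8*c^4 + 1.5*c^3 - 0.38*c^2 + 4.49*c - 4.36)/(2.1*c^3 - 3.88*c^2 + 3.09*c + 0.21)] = (-1.68*c^6 + 6.208*c^5 - 12.438*c^4 - 10.26*c^3 + 44.66*c^2 - 33.9932*c + 14.4153)/(4.41*c^6 - 16.296*c^5 + 28.0324*c^4 - 23.0964*c^3 + 7.9185*c^2 + 1.2978*c + 0.0441)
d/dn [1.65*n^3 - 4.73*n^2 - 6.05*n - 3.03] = 4.95*n^2 - 9.46*n - 6.05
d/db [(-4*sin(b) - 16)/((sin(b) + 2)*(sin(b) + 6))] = 4*(sin(b)^2 + 8*sin(b) + 20)*cos(b)/((sin(b) + 2)^2*(sin(b) + 6)^2)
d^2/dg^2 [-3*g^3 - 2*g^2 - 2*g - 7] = -18*g - 4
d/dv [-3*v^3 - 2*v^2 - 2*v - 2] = -9*v^2 - 4*v - 2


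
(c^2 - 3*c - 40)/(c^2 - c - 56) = (c + 5)/(c + 7)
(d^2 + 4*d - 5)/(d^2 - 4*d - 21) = (-d^2 - 4*d + 5)/(-d^2 + 4*d + 21)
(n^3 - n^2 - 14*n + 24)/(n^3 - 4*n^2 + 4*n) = (n^2 + n - 12)/(n*(n - 2))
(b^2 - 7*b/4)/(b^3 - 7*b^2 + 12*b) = (b - 7/4)/(b^2 - 7*b + 12)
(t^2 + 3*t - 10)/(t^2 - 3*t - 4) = (-t^2 - 3*t + 10)/(-t^2 + 3*t + 4)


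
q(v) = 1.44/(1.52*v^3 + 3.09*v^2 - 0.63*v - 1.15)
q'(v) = 1.44*(-4.56*v^2 - 6.18*v + 0.63)/(1.52*v^3 + 3.09*v^2 - 0.63*v - 1.15)^2 = (-6.5664*v^2 - 8.8992*v + 0.9072)/(1.52*v^3 + 3.09*v^2 - 0.63*v - 1.15)^2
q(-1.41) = 0.89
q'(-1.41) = 0.15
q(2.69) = 0.03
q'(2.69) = -0.03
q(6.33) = 0.00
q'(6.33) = -0.00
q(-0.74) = 3.67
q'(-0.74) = 25.32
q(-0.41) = -3.02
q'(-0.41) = 15.17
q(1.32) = 0.21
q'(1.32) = -0.47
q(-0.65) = 9.76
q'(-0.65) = 179.83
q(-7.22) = -0.00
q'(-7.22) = -0.00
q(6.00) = 0.00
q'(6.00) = -0.00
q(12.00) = 0.00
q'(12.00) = -0.00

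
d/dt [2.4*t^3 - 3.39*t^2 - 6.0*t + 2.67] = 7.2*t^2 - 6.78*t - 6.0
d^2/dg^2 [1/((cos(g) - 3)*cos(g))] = (-(1 - cos(2*g))^2 - 45*cos(g)/4 - 11*cos(2*g)/2 + 9*cos(3*g)/4 + 33/2)/((cos(g) - 3)^3*cos(g)^3)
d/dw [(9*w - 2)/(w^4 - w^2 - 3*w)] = (-9*w*(-w^3 + w + 3) + (9*w - 2)*(-4*w^3 + 2*w + 3))/(w^2*(-w^3 + w + 3)^2)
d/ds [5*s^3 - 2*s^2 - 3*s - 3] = 15*s^2 - 4*s - 3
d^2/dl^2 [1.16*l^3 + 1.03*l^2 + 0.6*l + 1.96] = 6.96*l + 2.06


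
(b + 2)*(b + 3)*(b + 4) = b^3 + 9*b^2 + 26*b + 24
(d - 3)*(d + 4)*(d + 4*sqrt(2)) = d^3 + d^2 + 4*sqrt(2)*d^2 - 12*d + 4*sqrt(2)*d - 48*sqrt(2)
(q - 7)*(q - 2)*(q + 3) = q^3 - 6*q^2 - 13*q + 42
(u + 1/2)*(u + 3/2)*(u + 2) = u^3 + 4*u^2 + 19*u/4 + 3/2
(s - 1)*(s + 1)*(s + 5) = s^3 + 5*s^2 - s - 5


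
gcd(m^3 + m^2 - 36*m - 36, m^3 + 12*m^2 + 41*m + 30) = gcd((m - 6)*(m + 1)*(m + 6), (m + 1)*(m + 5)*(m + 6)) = m^2 + 7*m + 6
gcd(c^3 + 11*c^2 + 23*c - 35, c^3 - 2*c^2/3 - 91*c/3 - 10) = c + 5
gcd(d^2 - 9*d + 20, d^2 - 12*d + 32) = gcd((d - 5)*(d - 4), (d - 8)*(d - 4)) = d - 4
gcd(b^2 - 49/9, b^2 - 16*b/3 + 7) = b - 7/3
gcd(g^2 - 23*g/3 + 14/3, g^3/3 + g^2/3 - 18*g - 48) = 1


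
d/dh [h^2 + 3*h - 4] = 2*h + 3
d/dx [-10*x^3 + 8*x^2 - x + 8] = -30*x^2 + 16*x - 1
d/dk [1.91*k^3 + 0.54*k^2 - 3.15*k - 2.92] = 5.73*k^2 + 1.08*k - 3.15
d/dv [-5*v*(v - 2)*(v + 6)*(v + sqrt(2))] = -20*v^3 - 60*v^2 - 15*sqrt(2)*v^2 - 40*sqrt(2)*v + 120*v + 60*sqrt(2)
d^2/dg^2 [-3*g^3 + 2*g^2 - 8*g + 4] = 4 - 18*g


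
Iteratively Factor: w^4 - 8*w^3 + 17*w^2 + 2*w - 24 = (w - 2)*(w^3 - 6*w^2 + 5*w + 12) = (w - 2)*(w + 1)*(w^2 - 7*w + 12) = (w - 4)*(w - 2)*(w + 1)*(w - 3)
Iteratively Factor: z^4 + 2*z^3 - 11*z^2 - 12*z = (z + 1)*(z^3 + z^2 - 12*z) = (z - 3)*(z + 1)*(z^2 + 4*z) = z*(z - 3)*(z + 1)*(z + 4)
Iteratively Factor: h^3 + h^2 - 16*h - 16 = (h - 4)*(h^2 + 5*h + 4) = (h - 4)*(h + 4)*(h + 1)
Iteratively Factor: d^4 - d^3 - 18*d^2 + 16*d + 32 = (d - 4)*(d^3 + 3*d^2 - 6*d - 8) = (d - 4)*(d - 2)*(d^2 + 5*d + 4) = (d - 4)*(d - 2)*(d + 4)*(d + 1)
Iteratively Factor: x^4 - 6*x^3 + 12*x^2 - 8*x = (x - 2)*(x^3 - 4*x^2 + 4*x) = x*(x - 2)*(x^2 - 4*x + 4) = x*(x - 2)^2*(x - 2)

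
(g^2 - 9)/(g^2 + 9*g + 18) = (g - 3)/(g + 6)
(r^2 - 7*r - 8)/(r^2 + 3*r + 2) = (r - 8)/(r + 2)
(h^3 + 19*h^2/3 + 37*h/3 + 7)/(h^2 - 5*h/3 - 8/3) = (3*h^2 + 16*h + 21)/(3*h - 8)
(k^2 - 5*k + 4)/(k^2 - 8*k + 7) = (k - 4)/(k - 7)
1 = 1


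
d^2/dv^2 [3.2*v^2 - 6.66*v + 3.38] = 6.40000000000000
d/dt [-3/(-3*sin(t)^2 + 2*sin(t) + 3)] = 6*(1 - 3*sin(t))*cos(t)/(2*sin(t) + 3*cos(t)^2)^2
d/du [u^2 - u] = 2*u - 1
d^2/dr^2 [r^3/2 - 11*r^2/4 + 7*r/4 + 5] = 3*r - 11/2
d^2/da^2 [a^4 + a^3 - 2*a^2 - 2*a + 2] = 12*a^2 + 6*a - 4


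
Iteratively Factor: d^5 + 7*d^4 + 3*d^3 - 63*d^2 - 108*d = (d + 4)*(d^4 + 3*d^3 - 9*d^2 - 27*d) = d*(d + 4)*(d^3 + 3*d^2 - 9*d - 27) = d*(d - 3)*(d + 4)*(d^2 + 6*d + 9) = d*(d - 3)*(d + 3)*(d + 4)*(d + 3)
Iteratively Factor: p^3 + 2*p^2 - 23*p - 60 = (p - 5)*(p^2 + 7*p + 12) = (p - 5)*(p + 4)*(p + 3)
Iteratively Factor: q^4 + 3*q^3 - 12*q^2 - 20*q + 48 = (q - 2)*(q^3 + 5*q^2 - 2*q - 24) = (q - 2)^2*(q^2 + 7*q + 12) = (q - 2)^2*(q + 3)*(q + 4)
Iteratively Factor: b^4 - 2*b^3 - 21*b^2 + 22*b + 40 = (b + 1)*(b^3 - 3*b^2 - 18*b + 40) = (b - 5)*(b + 1)*(b^2 + 2*b - 8) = (b - 5)*(b + 1)*(b + 4)*(b - 2)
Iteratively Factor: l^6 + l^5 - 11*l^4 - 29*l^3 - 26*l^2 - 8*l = (l + 1)*(l^5 - 11*l^3 - 18*l^2 - 8*l) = (l + 1)*(l + 2)*(l^4 - 2*l^3 - 7*l^2 - 4*l) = (l - 4)*(l + 1)*(l + 2)*(l^3 + 2*l^2 + l) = l*(l - 4)*(l + 1)*(l + 2)*(l^2 + 2*l + 1) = l*(l - 4)*(l + 1)^2*(l + 2)*(l + 1)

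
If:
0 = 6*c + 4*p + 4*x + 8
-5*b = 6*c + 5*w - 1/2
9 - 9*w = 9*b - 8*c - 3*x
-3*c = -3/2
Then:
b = -w - 1/2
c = 1/2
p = 37/12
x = -35/6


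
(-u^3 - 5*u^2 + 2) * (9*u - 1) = -9*u^4 - 44*u^3 + 5*u^2 + 18*u - 2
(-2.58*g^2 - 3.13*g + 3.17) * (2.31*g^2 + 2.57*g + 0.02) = -5.9598*g^4 - 13.8609*g^3 - 0.772999999999998*g^2 + 8.0843*g + 0.0634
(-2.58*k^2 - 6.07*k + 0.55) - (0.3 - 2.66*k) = -2.58*k^2 - 3.41*k + 0.25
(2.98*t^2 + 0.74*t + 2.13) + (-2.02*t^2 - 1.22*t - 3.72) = 0.96*t^2 - 0.48*t - 1.59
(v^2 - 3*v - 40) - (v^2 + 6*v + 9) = -9*v - 49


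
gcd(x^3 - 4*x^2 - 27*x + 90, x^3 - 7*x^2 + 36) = x^2 - 9*x + 18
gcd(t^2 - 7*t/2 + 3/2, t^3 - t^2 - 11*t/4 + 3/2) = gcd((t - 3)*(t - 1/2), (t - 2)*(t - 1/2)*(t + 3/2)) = t - 1/2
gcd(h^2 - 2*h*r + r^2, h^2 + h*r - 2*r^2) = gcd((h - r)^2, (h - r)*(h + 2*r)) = -h + r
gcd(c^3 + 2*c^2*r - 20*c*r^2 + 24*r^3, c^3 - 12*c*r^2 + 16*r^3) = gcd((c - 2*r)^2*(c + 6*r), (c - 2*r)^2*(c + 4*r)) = c^2 - 4*c*r + 4*r^2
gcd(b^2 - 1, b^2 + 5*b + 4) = b + 1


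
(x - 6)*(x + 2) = x^2 - 4*x - 12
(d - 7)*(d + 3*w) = d^2 + 3*d*w - 7*d - 21*w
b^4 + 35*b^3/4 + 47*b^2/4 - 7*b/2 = b*(b - 1/4)*(b + 2)*(b + 7)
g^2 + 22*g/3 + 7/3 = (g + 1/3)*(g + 7)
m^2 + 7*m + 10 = (m + 2)*(m + 5)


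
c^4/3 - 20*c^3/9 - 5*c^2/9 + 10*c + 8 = (c/3 + 1/3)*(c - 6)*(c - 3)*(c + 4/3)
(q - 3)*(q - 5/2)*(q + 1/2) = q^3 - 5*q^2 + 19*q/4 + 15/4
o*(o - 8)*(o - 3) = o^3 - 11*o^2 + 24*o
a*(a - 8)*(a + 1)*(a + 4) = a^4 - 3*a^3 - 36*a^2 - 32*a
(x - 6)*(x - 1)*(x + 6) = x^3 - x^2 - 36*x + 36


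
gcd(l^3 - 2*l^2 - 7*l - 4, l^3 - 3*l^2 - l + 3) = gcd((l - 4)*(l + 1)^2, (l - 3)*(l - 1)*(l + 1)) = l + 1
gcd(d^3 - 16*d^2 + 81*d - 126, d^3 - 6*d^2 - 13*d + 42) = d - 7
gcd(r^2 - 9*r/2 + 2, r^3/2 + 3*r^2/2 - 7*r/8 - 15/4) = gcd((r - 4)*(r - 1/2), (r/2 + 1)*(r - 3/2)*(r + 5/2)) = 1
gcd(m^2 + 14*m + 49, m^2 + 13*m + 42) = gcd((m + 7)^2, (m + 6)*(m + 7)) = m + 7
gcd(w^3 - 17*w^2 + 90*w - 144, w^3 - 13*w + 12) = w - 3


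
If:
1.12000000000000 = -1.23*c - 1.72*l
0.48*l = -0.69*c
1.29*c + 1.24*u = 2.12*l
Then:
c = 0.90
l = -1.30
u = -3.15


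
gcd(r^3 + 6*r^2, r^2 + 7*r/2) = r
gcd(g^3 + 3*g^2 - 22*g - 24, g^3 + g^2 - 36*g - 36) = g^2 + 7*g + 6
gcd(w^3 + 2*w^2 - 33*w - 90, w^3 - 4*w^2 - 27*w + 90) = w^2 - w - 30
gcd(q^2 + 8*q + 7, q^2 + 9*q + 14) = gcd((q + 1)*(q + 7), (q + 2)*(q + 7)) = q + 7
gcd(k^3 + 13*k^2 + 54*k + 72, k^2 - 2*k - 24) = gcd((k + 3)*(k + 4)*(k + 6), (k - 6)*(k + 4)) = k + 4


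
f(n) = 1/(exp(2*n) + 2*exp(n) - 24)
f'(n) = (-2*exp(2*n) - 2*exp(n))/(exp(2*n) + 2*exp(n) - 24)^2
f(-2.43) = -0.04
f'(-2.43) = -0.00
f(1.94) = 0.03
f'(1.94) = -0.08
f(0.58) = -0.06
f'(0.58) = -0.03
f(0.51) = -0.06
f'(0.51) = -0.03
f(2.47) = 0.01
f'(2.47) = -0.02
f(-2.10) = -0.04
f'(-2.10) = -0.00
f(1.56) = 0.12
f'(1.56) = -0.82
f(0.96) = -0.08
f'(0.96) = -0.13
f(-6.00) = -0.04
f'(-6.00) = 0.00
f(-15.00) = -0.04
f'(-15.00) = 0.00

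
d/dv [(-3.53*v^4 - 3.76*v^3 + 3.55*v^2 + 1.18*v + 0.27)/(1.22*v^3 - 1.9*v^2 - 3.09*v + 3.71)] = (-4.3066*v^6 + 13.414*v^5 + 35.5361*v^4 - 32.0276*v^3 - 51.5645*v^2 + 27.367*v + 5.2121)/(1.4884*v^6 - 4.636*v^5 - 3.9296*v^4 + 20.7944*v^3 - 4.5499*v^2 - 22.9278*v + 13.7641)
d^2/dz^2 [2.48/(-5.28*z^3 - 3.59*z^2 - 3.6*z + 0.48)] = ((78.5664*z + 17.8064)*(5.28*z^3 + 3.59*z^2 + 3.6*z - 0.48) - 2.48*(15.84*z^2 + 7.18*z + 3.6)*(31.68*z^2 + 14.36*z + 7.2))/(5.28*z^3 + 3.59*z^2 + 3.6*z - 0.48)^3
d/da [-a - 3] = -1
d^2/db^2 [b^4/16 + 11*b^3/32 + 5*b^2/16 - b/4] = 3*b^2/4 + 33*b/16 + 5/8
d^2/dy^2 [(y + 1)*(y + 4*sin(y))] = -4*(y + 1)*sin(y) + 8*cos(y) + 2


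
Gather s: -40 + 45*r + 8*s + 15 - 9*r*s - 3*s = 45*r + s*(5 - 9*r) - 25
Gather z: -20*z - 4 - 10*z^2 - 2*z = -10*z^2 - 22*z - 4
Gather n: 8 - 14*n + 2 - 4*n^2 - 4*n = -4*n^2 - 18*n + 10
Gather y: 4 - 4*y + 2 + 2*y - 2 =4 - 2*y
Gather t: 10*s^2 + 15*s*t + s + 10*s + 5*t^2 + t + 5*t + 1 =10*s^2 + 11*s + 5*t^2 + t*(15*s + 6) + 1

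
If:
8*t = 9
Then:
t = 9/8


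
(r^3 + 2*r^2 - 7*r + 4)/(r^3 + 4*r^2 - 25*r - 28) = (r^3 + 2*r^2 - 7*r + 4)/(r^3 + 4*r^2 - 25*r - 28)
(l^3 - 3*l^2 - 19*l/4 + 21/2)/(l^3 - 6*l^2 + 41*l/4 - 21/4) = (l + 2)/(l - 1)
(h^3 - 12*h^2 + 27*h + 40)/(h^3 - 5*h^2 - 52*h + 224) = (h^2 - 4*h - 5)/(h^2 + 3*h - 28)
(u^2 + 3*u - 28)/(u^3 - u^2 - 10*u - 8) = (u + 7)/(u^2 + 3*u + 2)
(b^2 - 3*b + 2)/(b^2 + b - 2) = (b - 2)/(b + 2)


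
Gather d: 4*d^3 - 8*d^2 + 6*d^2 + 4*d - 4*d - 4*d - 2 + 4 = 4*d^3 - 2*d^2 - 4*d + 2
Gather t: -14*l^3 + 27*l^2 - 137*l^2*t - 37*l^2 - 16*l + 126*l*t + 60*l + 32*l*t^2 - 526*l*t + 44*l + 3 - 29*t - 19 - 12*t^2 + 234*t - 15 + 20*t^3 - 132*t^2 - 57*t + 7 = -14*l^3 - 10*l^2 + 88*l + 20*t^3 + t^2*(32*l - 144) + t*(-137*l^2 - 400*l + 148) - 24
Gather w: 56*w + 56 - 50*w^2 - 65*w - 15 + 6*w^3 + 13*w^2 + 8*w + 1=6*w^3 - 37*w^2 - w + 42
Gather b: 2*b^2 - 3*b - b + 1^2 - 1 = 2*b^2 - 4*b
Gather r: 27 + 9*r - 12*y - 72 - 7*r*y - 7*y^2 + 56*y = r*(9 - 7*y) - 7*y^2 + 44*y - 45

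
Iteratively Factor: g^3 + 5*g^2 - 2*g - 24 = (g + 4)*(g^2 + g - 6) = (g + 3)*(g + 4)*(g - 2)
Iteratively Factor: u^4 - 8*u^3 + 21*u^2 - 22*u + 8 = (u - 1)*(u^3 - 7*u^2 + 14*u - 8) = (u - 4)*(u - 1)*(u^2 - 3*u + 2) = (u - 4)*(u - 2)*(u - 1)*(u - 1)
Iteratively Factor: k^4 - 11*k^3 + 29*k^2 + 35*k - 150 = (k - 5)*(k^3 - 6*k^2 - k + 30) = (k - 5)*(k + 2)*(k^2 - 8*k + 15) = (k - 5)^2*(k + 2)*(k - 3)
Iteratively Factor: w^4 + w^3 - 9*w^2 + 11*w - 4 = (w - 1)*(w^3 + 2*w^2 - 7*w + 4) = (w - 1)*(w + 4)*(w^2 - 2*w + 1) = (w - 1)^2*(w + 4)*(w - 1)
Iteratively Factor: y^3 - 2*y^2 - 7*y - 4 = (y + 1)*(y^2 - 3*y - 4) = (y - 4)*(y + 1)*(y + 1)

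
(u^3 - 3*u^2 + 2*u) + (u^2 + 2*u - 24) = u^3 - 2*u^2 + 4*u - 24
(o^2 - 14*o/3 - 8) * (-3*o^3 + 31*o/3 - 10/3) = -3*o^5 + 14*o^4 + 103*o^3/3 - 464*o^2/9 - 604*o/9 + 80/3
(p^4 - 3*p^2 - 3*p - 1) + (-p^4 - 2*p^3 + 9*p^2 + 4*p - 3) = -2*p^3 + 6*p^2 + p - 4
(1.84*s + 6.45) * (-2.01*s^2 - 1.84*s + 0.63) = -3.6984*s^3 - 16.3501*s^2 - 10.7088*s + 4.0635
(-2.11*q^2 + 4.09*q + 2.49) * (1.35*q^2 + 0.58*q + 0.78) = -2.8485*q^4 + 4.2977*q^3 + 4.0879*q^2 + 4.6344*q + 1.9422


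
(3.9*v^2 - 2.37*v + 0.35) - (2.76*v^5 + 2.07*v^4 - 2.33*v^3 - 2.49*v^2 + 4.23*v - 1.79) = -2.76*v^5 - 2.07*v^4 + 2.33*v^3 + 6.39*v^2 - 6.6*v + 2.14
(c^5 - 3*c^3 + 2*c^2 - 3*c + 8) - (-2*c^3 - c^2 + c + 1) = c^5 - c^3 + 3*c^2 - 4*c + 7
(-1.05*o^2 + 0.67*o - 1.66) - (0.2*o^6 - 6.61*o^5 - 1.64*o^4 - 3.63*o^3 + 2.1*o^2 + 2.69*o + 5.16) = -0.2*o^6 + 6.61*o^5 + 1.64*o^4 + 3.63*o^3 - 3.15*o^2 - 2.02*o - 6.82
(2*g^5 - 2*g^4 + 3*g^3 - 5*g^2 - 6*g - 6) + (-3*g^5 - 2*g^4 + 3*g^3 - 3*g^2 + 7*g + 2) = -g^5 - 4*g^4 + 6*g^3 - 8*g^2 + g - 4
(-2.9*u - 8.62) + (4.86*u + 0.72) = 1.96*u - 7.9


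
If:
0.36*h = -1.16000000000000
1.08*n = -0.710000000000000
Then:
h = -3.22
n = -0.66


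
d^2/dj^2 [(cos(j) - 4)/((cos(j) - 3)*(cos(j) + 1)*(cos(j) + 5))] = (-134*(1 - cos(j)^2)^2 - 30*sin(j)^6 - 4*cos(j)^7 - 3*cos(j)^6 + 77*cos(j)^5 - 346*cos(j)^3 + 1509*cos(j)^2 - 159*cos(j) - 1938)/((cos(j) - 3)^3*(cos(j) + 1)^3*(cos(j) + 5)^3)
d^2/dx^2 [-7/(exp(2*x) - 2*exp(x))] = 14*(-4*(1 - exp(x))^2 + (exp(x) - 2)*(2*exp(x) - 1))*exp(-x)/(exp(x) - 2)^3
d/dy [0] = 0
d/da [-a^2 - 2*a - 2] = -2*a - 2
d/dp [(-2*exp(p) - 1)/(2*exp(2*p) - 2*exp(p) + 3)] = 4*(exp(2*p) + exp(p) - 2)*exp(p)/(4*exp(4*p) - 8*exp(3*p) + 16*exp(2*p) - 12*exp(p) + 9)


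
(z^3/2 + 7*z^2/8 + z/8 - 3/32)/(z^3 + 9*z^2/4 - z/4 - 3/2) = (16*z^3 + 28*z^2 + 4*z - 3)/(8*(4*z^3 + 9*z^2 - z - 6))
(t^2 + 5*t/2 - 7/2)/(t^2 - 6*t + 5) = (t + 7/2)/(t - 5)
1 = 1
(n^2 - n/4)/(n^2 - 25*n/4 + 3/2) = n/(n - 6)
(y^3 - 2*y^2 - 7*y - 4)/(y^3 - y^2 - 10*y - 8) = (y + 1)/(y + 2)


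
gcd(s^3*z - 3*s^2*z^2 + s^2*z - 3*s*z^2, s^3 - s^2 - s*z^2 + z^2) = 1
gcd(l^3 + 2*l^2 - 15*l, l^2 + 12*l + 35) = l + 5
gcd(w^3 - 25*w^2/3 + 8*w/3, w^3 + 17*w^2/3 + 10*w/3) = w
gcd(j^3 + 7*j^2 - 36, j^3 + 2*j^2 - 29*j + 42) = j - 2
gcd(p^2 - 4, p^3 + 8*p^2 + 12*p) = p + 2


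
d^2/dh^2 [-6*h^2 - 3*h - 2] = -12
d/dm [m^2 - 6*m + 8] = 2*m - 6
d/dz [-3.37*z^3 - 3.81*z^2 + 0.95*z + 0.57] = -10.11*z^2 - 7.62*z + 0.95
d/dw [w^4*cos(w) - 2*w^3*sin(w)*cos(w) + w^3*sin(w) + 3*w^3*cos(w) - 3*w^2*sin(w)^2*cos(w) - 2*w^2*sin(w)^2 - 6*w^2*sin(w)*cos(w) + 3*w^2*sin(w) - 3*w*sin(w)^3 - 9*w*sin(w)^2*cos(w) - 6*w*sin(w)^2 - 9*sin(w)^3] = -w^4*sin(w) + 4*w^3*sin(w)^2 - 3*w^3*sin(w) + 5*w^3*cos(w) - 2*w^3 + 9*w^2*sin(w)^3 + 12*w^2*sin(w)^2 - 10*w^2*sin(w)*cos(w) - 3*w^2*sin(w) + 12*w^2*cos(w) - 6*w^2 + 27*w*sin(w)^3 - 15*w*sin(w)^2*cos(w) - 4*w*sin(w)^2 - 24*w*sin(w)*cos(w) - 12*w*sin(w) - 3*sin(w)^3 - 36*sin(w)^2*cos(w) - 6*sin(w)^2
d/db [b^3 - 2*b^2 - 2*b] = 3*b^2 - 4*b - 2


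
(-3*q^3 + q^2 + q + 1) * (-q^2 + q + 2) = 3*q^5 - 4*q^4 - 6*q^3 + 2*q^2 + 3*q + 2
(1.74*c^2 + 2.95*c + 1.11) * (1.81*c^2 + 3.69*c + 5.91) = 3.1494*c^4 + 11.7601*c^3 + 23.178*c^2 + 21.5304*c + 6.5601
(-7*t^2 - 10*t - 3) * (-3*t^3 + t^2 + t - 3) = 21*t^5 + 23*t^4 - 8*t^3 + 8*t^2 + 27*t + 9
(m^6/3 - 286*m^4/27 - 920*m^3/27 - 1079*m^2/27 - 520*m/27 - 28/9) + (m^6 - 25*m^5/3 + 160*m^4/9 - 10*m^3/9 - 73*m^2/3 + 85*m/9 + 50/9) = 4*m^6/3 - 25*m^5/3 + 194*m^4/27 - 950*m^3/27 - 1736*m^2/27 - 265*m/27 + 22/9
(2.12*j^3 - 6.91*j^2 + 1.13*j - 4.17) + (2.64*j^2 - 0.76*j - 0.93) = 2.12*j^3 - 4.27*j^2 + 0.37*j - 5.1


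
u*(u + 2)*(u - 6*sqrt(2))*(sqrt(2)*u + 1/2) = sqrt(2)*u^4 - 23*u^3/2 + 2*sqrt(2)*u^3 - 23*u^2 - 3*sqrt(2)*u^2 - 6*sqrt(2)*u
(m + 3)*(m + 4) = m^2 + 7*m + 12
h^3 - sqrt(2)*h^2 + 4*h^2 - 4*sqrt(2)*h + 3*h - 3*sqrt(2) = (h + 1)*(h + 3)*(h - sqrt(2))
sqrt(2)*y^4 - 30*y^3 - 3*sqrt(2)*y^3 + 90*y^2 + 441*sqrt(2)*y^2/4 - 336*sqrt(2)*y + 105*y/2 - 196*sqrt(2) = (y - 7/2)*(y - 8*sqrt(2))*(y - 7*sqrt(2))*(sqrt(2)*y + sqrt(2)/2)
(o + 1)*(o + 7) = o^2 + 8*o + 7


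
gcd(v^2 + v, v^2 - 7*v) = v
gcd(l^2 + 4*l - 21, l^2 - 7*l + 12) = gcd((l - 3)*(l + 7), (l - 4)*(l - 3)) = l - 3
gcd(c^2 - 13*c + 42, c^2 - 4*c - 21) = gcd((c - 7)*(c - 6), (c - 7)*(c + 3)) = c - 7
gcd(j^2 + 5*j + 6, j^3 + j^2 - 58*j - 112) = j + 2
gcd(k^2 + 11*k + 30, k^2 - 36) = k + 6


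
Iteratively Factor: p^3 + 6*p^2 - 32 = (p + 4)*(p^2 + 2*p - 8) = (p + 4)^2*(p - 2)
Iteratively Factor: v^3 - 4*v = (v - 2)*(v^2 + 2*v) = (v - 2)*(v + 2)*(v)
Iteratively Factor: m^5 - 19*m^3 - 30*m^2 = (m)*(m^4 - 19*m^2 - 30*m) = m*(m - 5)*(m^3 + 5*m^2 + 6*m) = m^2*(m - 5)*(m^2 + 5*m + 6) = m^2*(m - 5)*(m + 3)*(m + 2)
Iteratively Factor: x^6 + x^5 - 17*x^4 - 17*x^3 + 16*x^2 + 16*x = (x)*(x^5 + x^4 - 17*x^3 - 17*x^2 + 16*x + 16) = x*(x + 1)*(x^4 - 17*x^2 + 16) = x*(x + 1)^2*(x^3 - x^2 - 16*x + 16) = x*(x - 4)*(x + 1)^2*(x^2 + 3*x - 4) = x*(x - 4)*(x + 1)^2*(x + 4)*(x - 1)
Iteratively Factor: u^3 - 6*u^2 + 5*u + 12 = (u + 1)*(u^2 - 7*u + 12) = (u - 3)*(u + 1)*(u - 4)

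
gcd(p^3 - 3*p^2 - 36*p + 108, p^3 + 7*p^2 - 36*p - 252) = p^2 - 36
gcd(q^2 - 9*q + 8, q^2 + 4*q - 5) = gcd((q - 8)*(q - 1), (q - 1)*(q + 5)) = q - 1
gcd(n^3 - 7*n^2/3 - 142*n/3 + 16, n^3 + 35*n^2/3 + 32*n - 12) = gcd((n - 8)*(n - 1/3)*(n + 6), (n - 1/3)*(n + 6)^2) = n^2 + 17*n/3 - 2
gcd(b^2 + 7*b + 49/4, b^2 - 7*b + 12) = 1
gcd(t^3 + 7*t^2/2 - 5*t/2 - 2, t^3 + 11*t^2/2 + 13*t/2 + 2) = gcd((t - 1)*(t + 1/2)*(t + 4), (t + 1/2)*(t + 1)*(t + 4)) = t^2 + 9*t/2 + 2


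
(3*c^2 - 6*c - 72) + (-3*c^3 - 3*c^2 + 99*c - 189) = -3*c^3 + 93*c - 261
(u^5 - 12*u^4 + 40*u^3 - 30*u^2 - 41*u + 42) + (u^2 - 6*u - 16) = u^5 - 12*u^4 + 40*u^3 - 29*u^2 - 47*u + 26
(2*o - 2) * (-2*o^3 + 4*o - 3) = -4*o^4 + 4*o^3 + 8*o^2 - 14*o + 6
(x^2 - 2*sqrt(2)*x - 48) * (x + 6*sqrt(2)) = x^3 + 4*sqrt(2)*x^2 - 72*x - 288*sqrt(2)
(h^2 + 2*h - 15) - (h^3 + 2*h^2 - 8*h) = -h^3 - h^2 + 10*h - 15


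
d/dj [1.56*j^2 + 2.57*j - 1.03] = 3.12*j + 2.57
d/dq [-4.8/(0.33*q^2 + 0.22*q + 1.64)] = (3.168*q + 1.056)/(0.33*q^2 + 0.22*q + 1.64)^2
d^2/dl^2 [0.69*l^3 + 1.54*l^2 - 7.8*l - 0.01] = 4.14*l + 3.08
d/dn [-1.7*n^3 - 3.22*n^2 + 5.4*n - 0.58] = -5.1*n^2 - 6.44*n + 5.4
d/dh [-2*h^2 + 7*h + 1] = 7 - 4*h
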